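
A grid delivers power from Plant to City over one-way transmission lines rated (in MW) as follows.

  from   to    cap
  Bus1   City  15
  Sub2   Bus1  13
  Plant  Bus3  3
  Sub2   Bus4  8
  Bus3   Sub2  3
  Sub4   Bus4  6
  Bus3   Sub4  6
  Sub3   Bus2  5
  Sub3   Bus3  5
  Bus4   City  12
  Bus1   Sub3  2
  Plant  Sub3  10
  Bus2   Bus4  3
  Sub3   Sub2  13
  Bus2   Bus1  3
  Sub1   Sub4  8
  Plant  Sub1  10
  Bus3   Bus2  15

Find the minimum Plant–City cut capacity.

19

Augment Plant→Bus3→Sub2→Bus4→City: bottleneck 3, flow now 3.
Augment Plant→Sub1→Sub4→Bus4→City: bottleneck 6, flow now 9.
Augment Plant→Sub3→Sub2→Bus4→City: bottleneck 3, flow now 12.
Augment Plant→Sub3→Sub2→Bus1→City: bottleneck 7, flow now 19.
No augmenting path remains; maximum flow = 19.
By max-flow min-cut, the minimum cut capacity equals the max flow.
In the residual graph, reachable from Plant: {Plant, Sub1, Sub4}.
Min-cut edges: Plant→Bus3 (3), Plant→Sub3 (10), Sub4→Bus4 (6); capacity 3 + 10 + 6 = 19.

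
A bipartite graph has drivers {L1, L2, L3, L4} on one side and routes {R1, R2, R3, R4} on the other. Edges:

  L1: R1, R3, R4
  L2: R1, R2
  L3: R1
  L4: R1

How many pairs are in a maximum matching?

Unit-capacity flow: source→left, listed edges, right→sink; max matching = max flow.
Augmenting path L1→R1 (+1); matched 1.
Augmenting path L2→R2 (+1); matched 2.
Augmenting path L3→R1→L1→R3 (+1); matched 3.
No augmenting path remains; maximum matching = 3.
König certificate: {L1, L2, R1} is a vertex cover of size 3 (every listed pair touches it), so no matching can be larger.

3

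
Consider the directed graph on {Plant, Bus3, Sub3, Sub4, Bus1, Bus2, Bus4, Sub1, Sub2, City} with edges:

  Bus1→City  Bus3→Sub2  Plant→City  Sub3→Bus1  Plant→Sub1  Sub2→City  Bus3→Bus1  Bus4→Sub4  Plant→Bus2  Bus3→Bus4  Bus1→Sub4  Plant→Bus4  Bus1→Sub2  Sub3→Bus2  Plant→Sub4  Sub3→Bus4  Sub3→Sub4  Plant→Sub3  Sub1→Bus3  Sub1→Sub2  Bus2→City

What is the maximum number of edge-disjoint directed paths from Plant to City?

4

Assign every edge capacity 1; by Menger, the answer equals the max flow.
Path Plant→City (+1); total 1.
Path Plant→Bus2→City (+1); total 2.
Path Plant→Sub3→Bus1→City (+1); total 3.
Path Plant→Sub1→Sub2→City (+1); total 4.
No residual Plant→City path; max flow = 4.
Certifying cut of size 4: {Plant→Bus2, Plant→City, Plant→Sub1, Plant→Sub3}.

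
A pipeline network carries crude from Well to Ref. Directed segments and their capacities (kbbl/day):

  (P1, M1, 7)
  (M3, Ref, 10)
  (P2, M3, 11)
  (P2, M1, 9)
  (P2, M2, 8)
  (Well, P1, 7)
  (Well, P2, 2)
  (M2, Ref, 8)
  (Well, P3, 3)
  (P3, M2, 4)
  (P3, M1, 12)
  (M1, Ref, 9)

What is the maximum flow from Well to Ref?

Augment Well→P1→M1→Ref: bottleneck 7, flow now 7.
Augment Well→P3→M2→Ref: bottleneck 3, flow now 10.
Augment Well→P2→M3→Ref: bottleneck 2, flow now 12.
No augmenting path remains; maximum flow = 12.
In the residual graph, reachable from Well: {Well}.
Min-cut edges: Well→P1 (7), Well→P3 (3), Well→P2 (2); capacity 7 + 3 + 2 = 12.
This cut is saturated, so no flow can exceed 12.

12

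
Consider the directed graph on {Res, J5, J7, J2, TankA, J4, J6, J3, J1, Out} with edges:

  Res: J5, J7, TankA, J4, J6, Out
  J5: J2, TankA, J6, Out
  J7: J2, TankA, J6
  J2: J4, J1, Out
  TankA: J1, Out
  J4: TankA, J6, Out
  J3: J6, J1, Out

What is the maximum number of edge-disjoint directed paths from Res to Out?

Assign every edge capacity 1; by Menger, the answer equals the max flow.
Path Res→Out (+1); total 1.
Path Res→J5→Out (+1); total 2.
Path Res→TankA→Out (+1); total 3.
Path Res→J4→Out (+1); total 4.
Path Res→J7→J2→Out (+1); total 5.
No residual Res→Out path; max flow = 5.
Certifying cut of size 5: {Res→J4, Res→J5, Res→J7, Res→Out, Res→TankA}.

5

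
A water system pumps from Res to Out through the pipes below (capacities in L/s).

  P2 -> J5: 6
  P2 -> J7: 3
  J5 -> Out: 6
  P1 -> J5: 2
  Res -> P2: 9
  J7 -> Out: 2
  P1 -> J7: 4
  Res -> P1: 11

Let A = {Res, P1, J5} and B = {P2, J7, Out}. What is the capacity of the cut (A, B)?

19

Edges leaving {Res, P1, J5}: Res→P2 (9), P1→J7 (4), J5→Out (6).
Cut capacity = 9 + 4 + 6 = 19.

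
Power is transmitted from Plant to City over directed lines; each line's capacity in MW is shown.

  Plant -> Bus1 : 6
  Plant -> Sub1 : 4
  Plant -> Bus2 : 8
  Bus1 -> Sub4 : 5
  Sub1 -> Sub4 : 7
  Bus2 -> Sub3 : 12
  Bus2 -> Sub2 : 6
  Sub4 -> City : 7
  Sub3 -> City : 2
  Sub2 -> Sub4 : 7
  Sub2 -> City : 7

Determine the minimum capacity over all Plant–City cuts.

Augment Plant→Bus1→Sub4→City: bottleneck 5, flow now 5.
Augment Plant→Sub1→Sub4→City: bottleneck 2, flow now 7.
Augment Plant→Bus2→Sub3→City: bottleneck 2, flow now 9.
Augment Plant→Bus2→Sub2→City: bottleneck 6, flow now 15.
No augmenting path remains; maximum flow = 15.
By max-flow min-cut, the minimum cut capacity equals the max flow.
In the residual graph, reachable from Plant: {Plant, Bus1, Sub1, Sub4}.
Min-cut edges: Plant→Bus2 (8), Sub4→City (7); capacity 8 + 7 = 15.

15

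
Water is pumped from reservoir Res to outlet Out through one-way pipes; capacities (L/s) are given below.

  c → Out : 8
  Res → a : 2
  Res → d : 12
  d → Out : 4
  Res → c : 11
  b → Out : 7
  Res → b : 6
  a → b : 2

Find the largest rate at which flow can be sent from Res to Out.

Augment Res→b→Out: bottleneck 6, flow now 6.
Augment Res→c→Out: bottleneck 8, flow now 14.
Augment Res→d→Out: bottleneck 4, flow now 18.
Augment Res→a→b→Out: bottleneck 1, flow now 19.
No augmenting path remains; maximum flow = 19.
In the residual graph, reachable from Res: {Res, a, b, c, d}.
Min-cut edges: b→Out (7), c→Out (8), d→Out (4); capacity 7 + 8 + 4 = 19.
This cut is saturated, so no flow can exceed 19.

19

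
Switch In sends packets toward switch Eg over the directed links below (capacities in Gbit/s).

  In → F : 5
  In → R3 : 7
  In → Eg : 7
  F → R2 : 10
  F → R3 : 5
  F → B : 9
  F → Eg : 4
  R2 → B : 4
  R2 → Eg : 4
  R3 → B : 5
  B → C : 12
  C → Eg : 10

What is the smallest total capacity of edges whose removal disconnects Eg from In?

Augment In→Eg: bottleneck 7, flow now 7.
Augment In→F→Eg: bottleneck 4, flow now 11.
Augment In→F→R2→Eg: bottleneck 1, flow now 12.
Augment In→R3→B→C→Eg: bottleneck 5, flow now 17.
No augmenting path remains; maximum flow = 17.
By max-flow min-cut, the minimum cut capacity equals the max flow.
In the residual graph, reachable from In: {In, R3}.
Min-cut edges: In→F (5), In→Eg (7), R3→B (5); capacity 5 + 7 + 5 = 17.

17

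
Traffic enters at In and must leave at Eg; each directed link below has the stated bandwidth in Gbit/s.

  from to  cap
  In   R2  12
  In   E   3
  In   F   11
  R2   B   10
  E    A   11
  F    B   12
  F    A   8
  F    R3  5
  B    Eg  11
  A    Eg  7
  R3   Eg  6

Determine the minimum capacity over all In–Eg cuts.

Augment In→R2→B→Eg: bottleneck 10, flow now 10.
Augment In→E→A→Eg: bottleneck 3, flow now 13.
Augment In→F→B→Eg: bottleneck 1, flow now 14.
Augment In→F→A→Eg: bottleneck 4, flow now 18.
Augment In→F→R3→Eg: bottleneck 5, flow now 23.
No augmenting path remains; maximum flow = 23.
By max-flow min-cut, the minimum cut capacity equals the max flow.
In the residual graph, reachable from In: {In, R2, E, F, B, A}.
Min-cut edges: F→R3 (5), B→Eg (11), A→Eg (7); capacity 5 + 11 + 7 = 23.

23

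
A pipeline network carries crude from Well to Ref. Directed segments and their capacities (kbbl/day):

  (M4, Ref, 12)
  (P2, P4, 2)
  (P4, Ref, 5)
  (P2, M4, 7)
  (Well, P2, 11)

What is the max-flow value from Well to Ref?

9

Augment Well→P2→P4→Ref: bottleneck 2, flow now 2.
Augment Well→P2→M4→Ref: bottleneck 7, flow now 9.
No augmenting path remains; maximum flow = 9.
In the residual graph, reachable from Well: {Well, P2}.
Min-cut edges: P2→P4 (2), P2→M4 (7); capacity 2 + 7 = 9.
This cut is saturated, so no flow can exceed 9.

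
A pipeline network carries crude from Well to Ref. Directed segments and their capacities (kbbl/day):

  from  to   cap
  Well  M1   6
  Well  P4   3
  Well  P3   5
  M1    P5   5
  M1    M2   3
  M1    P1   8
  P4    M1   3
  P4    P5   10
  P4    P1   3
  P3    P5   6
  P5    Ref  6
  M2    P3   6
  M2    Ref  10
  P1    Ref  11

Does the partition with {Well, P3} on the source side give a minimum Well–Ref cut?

No — its capacity is 15, but the minimum cut has capacity 14.

Given cut capacity: 6 + 3 + 6 = 15.
Augment Well→M1→P5→Ref: bottleneck 5, flow now 5.
Augment Well→M1→M2→Ref: bottleneck 1, flow now 6.
Augment Well→P4→P5→Ref: bottleneck 1, flow now 7.
Augment Well→P4→P1→Ref: bottleneck 2, flow now 9.
Augment Well→P3→P5→M1→M2→Ref: bottleneck 2, flow now 11. (uses reverse residual edge)
Augment Well→P3→P5→M1→P1→Ref: bottleneck 3, flow now 14. (uses reverse residual edge)
No augmenting path remains; maximum flow = 14.
In the residual graph, reachable from Well: {Well}.
Min-cut edges: Well→M1 (6), Well→P4 (3), Well→P3 (5); capacity 6 + 3 + 5 = 14.
Cut capacity 15 exceeds the max flow 14, so it is not minimum.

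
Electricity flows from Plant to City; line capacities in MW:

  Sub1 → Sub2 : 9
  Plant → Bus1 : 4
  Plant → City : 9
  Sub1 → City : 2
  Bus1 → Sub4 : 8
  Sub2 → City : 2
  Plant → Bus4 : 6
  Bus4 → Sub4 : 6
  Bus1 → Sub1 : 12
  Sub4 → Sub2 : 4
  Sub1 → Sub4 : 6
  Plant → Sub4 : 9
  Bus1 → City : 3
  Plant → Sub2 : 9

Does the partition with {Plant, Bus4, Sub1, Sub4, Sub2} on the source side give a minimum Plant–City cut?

No — its capacity is 17, but the minimum cut has capacity 15.

Given cut capacity: 4 + 9 + 2 + 2 = 17.
Augment Plant→City: bottleneck 9, flow now 9.
Augment Plant→Bus1→City: bottleneck 3, flow now 12.
Augment Plant→Sub2→City: bottleneck 2, flow now 14.
Augment Plant→Bus1→Sub1→City: bottleneck 1, flow now 15.
No augmenting path remains; maximum flow = 15.
In the residual graph, reachable from Plant: {Plant, Bus4, Sub4, Sub2}.
Min-cut edges: Plant→Bus1 (4), Plant→City (9), Sub2→City (2); capacity 4 + 9 + 2 = 15.
Cut capacity 17 exceeds the max flow 15, so it is not minimum.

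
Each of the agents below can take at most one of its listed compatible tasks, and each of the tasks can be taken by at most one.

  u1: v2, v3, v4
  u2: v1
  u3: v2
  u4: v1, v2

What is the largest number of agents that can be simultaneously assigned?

Unit-capacity flow: source→left, listed edges, right→sink; max matching = max flow.
Augmenting path u1→v2 (+1); matched 1.
Augmenting path u2→v1 (+1); matched 2.
Augmenting path u3→v2→u1→v3 (+1); matched 3.
No augmenting path remains; maximum matching = 3.
König certificate: {u1, v1, v2} is a vertex cover of size 3 (every listed pair touches it), so no matching can be larger.

3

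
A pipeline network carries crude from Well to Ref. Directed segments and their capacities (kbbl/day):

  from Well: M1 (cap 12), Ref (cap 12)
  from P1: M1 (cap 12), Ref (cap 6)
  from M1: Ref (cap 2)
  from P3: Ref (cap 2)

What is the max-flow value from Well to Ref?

Augment Well→Ref: bottleneck 12, flow now 12.
Augment Well→M1→Ref: bottleneck 2, flow now 14.
No augmenting path remains; maximum flow = 14.
In the residual graph, reachable from Well: {Well, M1}.
Min-cut edges: Well→Ref (12), M1→Ref (2); capacity 12 + 2 = 14.
This cut is saturated, so no flow can exceed 14.

14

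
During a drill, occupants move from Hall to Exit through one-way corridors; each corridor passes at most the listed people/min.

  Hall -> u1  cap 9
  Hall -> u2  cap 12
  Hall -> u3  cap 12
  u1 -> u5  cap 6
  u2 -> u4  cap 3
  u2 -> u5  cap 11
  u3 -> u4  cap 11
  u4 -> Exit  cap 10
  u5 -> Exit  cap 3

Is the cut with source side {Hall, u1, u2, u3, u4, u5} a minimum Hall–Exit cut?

Given cut capacity: 10 + 3 = 13.
Augment Hall→u1→u5→Exit: bottleneck 3, flow now 3.
Augment Hall→u2→u4→Exit: bottleneck 3, flow now 6.
Augment Hall→u3→u4→Exit: bottleneck 7, flow now 13.
No augmenting path remains; maximum flow = 13.
Cut capacity 13 equals the max flow, so it is a minimum cut.

Yes — it is a minimum cut (capacity 13).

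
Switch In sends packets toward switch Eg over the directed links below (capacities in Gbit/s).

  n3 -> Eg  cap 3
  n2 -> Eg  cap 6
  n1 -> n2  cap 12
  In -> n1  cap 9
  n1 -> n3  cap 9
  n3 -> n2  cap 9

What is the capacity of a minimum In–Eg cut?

9

Augment In→n1→n2→Eg: bottleneck 6, flow now 6.
Augment In→n1→n3→Eg: bottleneck 3, flow now 9.
No augmenting path remains; maximum flow = 9.
By max-flow min-cut, the minimum cut capacity equals the max flow.
In the residual graph, reachable from In: {In}.
Min-cut edges: In→n1 (9); capacity 9 = 9.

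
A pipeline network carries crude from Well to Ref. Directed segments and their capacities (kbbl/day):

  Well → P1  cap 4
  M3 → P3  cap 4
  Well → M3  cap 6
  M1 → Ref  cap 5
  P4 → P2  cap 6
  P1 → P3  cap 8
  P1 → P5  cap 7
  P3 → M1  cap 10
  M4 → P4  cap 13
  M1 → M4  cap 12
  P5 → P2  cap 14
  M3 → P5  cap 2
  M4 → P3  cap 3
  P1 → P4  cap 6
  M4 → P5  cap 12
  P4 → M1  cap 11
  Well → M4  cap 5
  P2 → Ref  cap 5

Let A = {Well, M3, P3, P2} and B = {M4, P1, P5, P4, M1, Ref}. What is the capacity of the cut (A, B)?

Edges leaving {Well, M3, P3, P2}: Well→M4 (5), Well→P1 (4), M3→P5 (2), P3→M1 (10), P2→Ref (5).
Cut capacity = 5 + 4 + 2 + 10 + 5 = 26.

26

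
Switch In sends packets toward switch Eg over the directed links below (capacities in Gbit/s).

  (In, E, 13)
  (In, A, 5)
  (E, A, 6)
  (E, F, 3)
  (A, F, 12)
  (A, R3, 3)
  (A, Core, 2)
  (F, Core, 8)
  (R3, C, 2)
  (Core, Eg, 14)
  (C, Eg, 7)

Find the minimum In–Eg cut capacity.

12

Augment In→A→Core→Eg: bottleneck 2, flow now 2.
Augment In→E→F→Core→Eg: bottleneck 3, flow now 5.
Augment In→A→F→Core→Eg: bottleneck 3, flow now 8.
Augment In→E→A→F→Core→Eg: bottleneck 2, flow now 10.
Augment In→E→A→R3→C→Eg: bottleneck 2, flow now 12.
No augmenting path remains; maximum flow = 12.
By max-flow min-cut, the minimum cut capacity equals the max flow.
In the residual graph, reachable from In: {In, E, A, F, R3}.
Min-cut edges: A→Core (2), F→Core (8), R3→C (2); capacity 2 + 8 + 2 = 12.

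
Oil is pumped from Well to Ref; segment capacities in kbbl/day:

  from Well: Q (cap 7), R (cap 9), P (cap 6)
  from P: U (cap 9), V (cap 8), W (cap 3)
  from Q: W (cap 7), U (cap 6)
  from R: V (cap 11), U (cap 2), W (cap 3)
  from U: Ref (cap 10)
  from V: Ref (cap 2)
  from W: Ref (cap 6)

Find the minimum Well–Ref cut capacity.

18

Augment Well→P→U→Ref: bottleneck 6, flow now 6.
Augment Well→Q→U→Ref: bottleneck 4, flow now 10.
Augment Well→Q→W→Ref: bottleneck 3, flow now 13.
Augment Well→R→V→Ref: bottleneck 2, flow now 15.
Augment Well→R→W→Ref: bottleneck 3, flow now 18.
No augmenting path remains; maximum flow = 18.
By max-flow min-cut, the minimum cut capacity equals the max flow.
In the residual graph, reachable from Well: {Well, P, Q, R, U, V, W}.
Min-cut edges: U→Ref (10), V→Ref (2), W→Ref (6); capacity 10 + 2 + 6 = 18.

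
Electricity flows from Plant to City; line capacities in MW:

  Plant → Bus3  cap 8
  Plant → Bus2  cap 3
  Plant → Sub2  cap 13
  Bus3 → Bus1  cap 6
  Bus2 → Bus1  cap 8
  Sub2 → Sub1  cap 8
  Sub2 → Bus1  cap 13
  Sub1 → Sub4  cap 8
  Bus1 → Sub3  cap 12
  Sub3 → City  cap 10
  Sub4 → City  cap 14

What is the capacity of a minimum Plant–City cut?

Augment Plant→Bus3→Bus1→Sub3→City: bottleneck 6, flow now 6.
Augment Plant→Bus2→Bus1→Sub3→City: bottleneck 3, flow now 9.
Augment Plant→Sub2→Sub1→Sub4→City: bottleneck 8, flow now 17.
Augment Plant→Sub2→Bus1→Sub3→City: bottleneck 1, flow now 18.
No augmenting path remains; maximum flow = 18.
By max-flow min-cut, the minimum cut capacity equals the max flow.
In the residual graph, reachable from Plant: {Plant, Bus3, Bus2, Sub2, Bus1, Sub3}.
Min-cut edges: Sub2→Sub1 (8), Sub3→City (10); capacity 8 + 10 = 18.

18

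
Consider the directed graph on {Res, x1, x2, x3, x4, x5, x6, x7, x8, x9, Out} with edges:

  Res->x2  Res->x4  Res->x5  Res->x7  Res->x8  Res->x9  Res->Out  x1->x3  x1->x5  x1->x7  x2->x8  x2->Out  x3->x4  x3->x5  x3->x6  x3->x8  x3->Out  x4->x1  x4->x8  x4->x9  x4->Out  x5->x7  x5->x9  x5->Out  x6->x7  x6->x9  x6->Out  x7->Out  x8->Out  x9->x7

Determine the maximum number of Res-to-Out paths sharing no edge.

Assign every edge capacity 1; by Menger, the answer equals the max flow.
Path Res→Out (+1); total 1.
Path Res→x2→Out (+1); total 2.
Path Res→x4→Out (+1); total 3.
Path Res→x5→Out (+1); total 4.
Path Res→x7→Out (+1); total 5.
Path Res→x8→Out (+1); total 6.
No residual Res→Out path; max flow = 6.
Certifying cut of size 6: {Res→Out, Res→x2, Res→x4, Res→x5, Res→x8, x7→Out}.

6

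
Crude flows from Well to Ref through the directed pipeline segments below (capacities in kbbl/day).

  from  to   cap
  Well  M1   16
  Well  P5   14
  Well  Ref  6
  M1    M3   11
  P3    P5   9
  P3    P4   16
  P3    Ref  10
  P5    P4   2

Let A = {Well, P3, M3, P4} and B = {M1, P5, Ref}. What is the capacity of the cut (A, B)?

55

Edges leaving {Well, P3, M3, P4}: Well→M1 (16), Well→P5 (14), Well→Ref (6), P3→P5 (9), P3→Ref (10).
Cut capacity = 16 + 14 + 6 + 9 + 10 = 55.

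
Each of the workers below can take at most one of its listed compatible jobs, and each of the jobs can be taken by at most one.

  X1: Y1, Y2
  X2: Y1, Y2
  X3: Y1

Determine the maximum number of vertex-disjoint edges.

Unit-capacity flow: source→left, listed edges, right→sink; max matching = max flow.
Augmenting path X1→Y1 (+1); matched 1.
Augmenting path X2→Y2 (+1); matched 2.
No augmenting path remains; maximum matching = 2.
König certificate: {Y1, Y2} is a vertex cover of size 2 (every listed pair touches it), so no matching can be larger.

2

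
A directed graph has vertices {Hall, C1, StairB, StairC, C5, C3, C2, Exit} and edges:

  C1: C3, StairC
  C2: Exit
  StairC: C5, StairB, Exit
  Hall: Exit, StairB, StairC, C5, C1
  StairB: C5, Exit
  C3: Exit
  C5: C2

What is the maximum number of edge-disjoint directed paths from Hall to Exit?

5

Assign every edge capacity 1; by Menger, the answer equals the max flow.
Path Hall→Exit (+1); total 1.
Path Hall→StairB→Exit (+1); total 2.
Path Hall→StairC→Exit (+1); total 3.
Path Hall→C1→C3→Exit (+1); total 4.
Path Hall→C5→C2→Exit (+1); total 5.
No residual Hall→Exit path; max flow = 5.
Certifying cut of size 5: {Hall→C1, Hall→C5, Hall→Exit, Hall→StairB, Hall→StairC}.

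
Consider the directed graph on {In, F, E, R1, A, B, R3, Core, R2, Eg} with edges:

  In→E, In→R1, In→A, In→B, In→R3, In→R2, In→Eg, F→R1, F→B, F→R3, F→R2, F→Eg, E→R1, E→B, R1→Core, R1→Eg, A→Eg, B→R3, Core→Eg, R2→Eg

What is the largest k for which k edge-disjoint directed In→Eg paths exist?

5

Assign every edge capacity 1; by Menger, the answer equals the max flow.
Path In→Eg (+1); total 1.
Path In→R1→Eg (+1); total 2.
Path In→A→Eg (+1); total 3.
Path In→R2→Eg (+1); total 4.
Path In→E→R1→Core→Eg (+1); total 5.
No residual In→Eg path; max flow = 5.
Certifying cut of size 5: {In→A, In→E, In→Eg, In→R1, In→R2}.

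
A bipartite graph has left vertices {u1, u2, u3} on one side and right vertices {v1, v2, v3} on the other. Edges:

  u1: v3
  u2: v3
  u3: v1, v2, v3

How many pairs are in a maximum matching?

2

Unit-capacity flow: source→left, listed edges, right→sink; max matching = max flow.
Augmenting path u1→v3 (+1); matched 1.
Augmenting path u3→v1 (+1); matched 2.
No augmenting path remains; maximum matching = 2.
König certificate: {u3, v3} is a vertex cover of size 2 (every listed pair touches it), so no matching can be larger.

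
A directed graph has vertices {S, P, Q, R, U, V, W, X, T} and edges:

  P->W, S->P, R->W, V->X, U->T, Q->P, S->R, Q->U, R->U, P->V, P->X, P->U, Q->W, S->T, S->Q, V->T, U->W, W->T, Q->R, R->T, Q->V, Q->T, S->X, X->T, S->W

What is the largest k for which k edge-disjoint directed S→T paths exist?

Assign every edge capacity 1; by Menger, the answer equals the max flow.
Path S→T (+1); total 1.
Path S→Q→T (+1); total 2.
Path S→R→T (+1); total 3.
Path S→W→T (+1); total 4.
Path S→X→T (+1); total 5.
Path S→P→U→T (+1); total 6.
No residual S→T path; max flow = 6.
Certifying cut of size 6: {S→P, S→Q, S→R, S→T, S→W, S→X}.

6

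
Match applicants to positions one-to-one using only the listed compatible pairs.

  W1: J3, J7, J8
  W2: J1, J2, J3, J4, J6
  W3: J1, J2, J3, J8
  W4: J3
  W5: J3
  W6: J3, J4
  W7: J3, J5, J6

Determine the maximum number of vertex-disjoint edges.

6

Unit-capacity flow: source→left, listed edges, right→sink; max matching = max flow.
Augmenting path W1→J3 (+1); matched 1.
Augmenting path W2→J1 (+1); matched 2.
Augmenting path W3→J2 (+1); matched 3.
Augmenting path W6→J4 (+1); matched 4.
Augmenting path W7→J5 (+1); matched 5.
Augmenting path W4→J3→W1→J7 (+1); matched 6.
No augmenting path remains; maximum matching = 6.
König certificate: {W1, W2, W3, W6, W7, J3} is a vertex cover of size 6 (every listed pair touches it), so no matching can be larger.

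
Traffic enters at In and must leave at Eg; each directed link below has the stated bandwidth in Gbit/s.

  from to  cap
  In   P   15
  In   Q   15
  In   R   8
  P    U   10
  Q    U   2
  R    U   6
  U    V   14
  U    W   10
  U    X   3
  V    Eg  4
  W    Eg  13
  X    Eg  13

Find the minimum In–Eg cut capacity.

17

Augment In→P→U→V→Eg: bottleneck 4, flow now 4.
Augment In→P→U→W→Eg: bottleneck 6, flow now 10.
Augment In→Q→U→W→Eg: bottleneck 2, flow now 12.
Augment In→R→U→W→Eg: bottleneck 2, flow now 14.
Augment In→R→U→X→Eg: bottleneck 3, flow now 17.
No augmenting path remains; maximum flow = 17.
By max-flow min-cut, the minimum cut capacity equals the max flow.
In the residual graph, reachable from In: {In, P, Q, R, U, V}.
Min-cut edges: U→W (10), U→X (3), V→Eg (4); capacity 10 + 3 + 4 = 17.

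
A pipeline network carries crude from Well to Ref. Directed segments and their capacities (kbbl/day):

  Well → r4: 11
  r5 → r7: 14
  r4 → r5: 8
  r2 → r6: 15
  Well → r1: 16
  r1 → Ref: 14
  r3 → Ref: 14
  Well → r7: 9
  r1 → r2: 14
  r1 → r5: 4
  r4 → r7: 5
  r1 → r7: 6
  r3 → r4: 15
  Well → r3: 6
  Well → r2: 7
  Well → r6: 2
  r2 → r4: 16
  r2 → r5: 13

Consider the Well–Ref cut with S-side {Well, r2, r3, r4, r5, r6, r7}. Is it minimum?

Given cut capacity: 16 + 14 = 30.
Augment Well→r1→Ref: bottleneck 14, flow now 14.
Augment Well→r3→Ref: bottleneck 6, flow now 20.
No augmenting path remains; maximum flow = 20.
In the residual graph, reachable from Well: {Well, r1, r2, r4, r5, r6, r7}.
Min-cut edges: Well→r3 (6), r1→Ref (14); capacity 6 + 14 = 20.
Cut capacity 30 exceeds the max flow 20, so it is not minimum.

No — its capacity is 30, but the minimum cut has capacity 20.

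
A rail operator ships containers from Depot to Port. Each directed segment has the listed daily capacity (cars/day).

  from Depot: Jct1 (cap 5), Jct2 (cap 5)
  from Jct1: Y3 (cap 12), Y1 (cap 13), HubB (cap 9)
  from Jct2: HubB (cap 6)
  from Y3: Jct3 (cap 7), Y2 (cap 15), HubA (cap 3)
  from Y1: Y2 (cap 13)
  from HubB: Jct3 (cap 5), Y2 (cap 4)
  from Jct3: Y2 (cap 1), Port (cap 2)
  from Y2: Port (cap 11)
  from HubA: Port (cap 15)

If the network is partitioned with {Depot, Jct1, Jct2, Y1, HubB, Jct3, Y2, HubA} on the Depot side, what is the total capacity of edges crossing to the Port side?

40

Edges leaving {Depot, Jct1, Jct2, Y1, HubB, Jct3, Y2, HubA}: Jct1→Y3 (12), Jct3→Port (2), Y2→Port (11), HubA→Port (15).
Cut capacity = 12 + 2 + 11 + 15 = 40.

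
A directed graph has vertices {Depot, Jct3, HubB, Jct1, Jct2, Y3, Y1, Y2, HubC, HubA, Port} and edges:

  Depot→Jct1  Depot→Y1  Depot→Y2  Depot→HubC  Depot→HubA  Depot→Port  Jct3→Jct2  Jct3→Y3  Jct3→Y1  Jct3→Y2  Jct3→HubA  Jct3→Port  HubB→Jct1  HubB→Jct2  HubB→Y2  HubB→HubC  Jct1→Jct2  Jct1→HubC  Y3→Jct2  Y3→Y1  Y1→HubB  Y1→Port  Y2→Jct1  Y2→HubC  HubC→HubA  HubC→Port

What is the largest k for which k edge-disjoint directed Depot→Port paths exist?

3

Assign every edge capacity 1; by Menger, the answer equals the max flow.
Path Depot→Port (+1); total 1.
Path Depot→Y1→Port (+1); total 2.
Path Depot→HubC→Port (+1); total 3.
No residual Depot→Port path; max flow = 3.
Certifying cut of size 3: {Depot→Port, Depot→Y1, HubC→Port}.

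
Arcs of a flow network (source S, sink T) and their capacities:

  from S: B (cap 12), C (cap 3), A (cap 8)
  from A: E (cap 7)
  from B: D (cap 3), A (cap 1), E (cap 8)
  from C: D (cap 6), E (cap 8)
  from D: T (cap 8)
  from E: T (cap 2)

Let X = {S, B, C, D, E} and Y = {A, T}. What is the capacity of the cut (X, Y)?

19

Edges leaving {S, B, C, D, E}: S→A (8), B→A (1), D→T (8), E→T (2).
Cut capacity = 8 + 1 + 8 + 2 = 19.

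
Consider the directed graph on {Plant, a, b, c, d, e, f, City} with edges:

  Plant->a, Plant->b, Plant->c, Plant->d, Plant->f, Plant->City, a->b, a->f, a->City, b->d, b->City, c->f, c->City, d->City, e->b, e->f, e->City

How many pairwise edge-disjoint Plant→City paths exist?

5

Assign every edge capacity 1; by Menger, the answer equals the max flow.
Path Plant→City (+1); total 1.
Path Plant→a→City (+1); total 2.
Path Plant→b→City (+1); total 3.
Path Plant→c→City (+1); total 4.
Path Plant→d→City (+1); total 5.
No residual Plant→City path; max flow = 5.
Certifying cut of size 5: {Plant→City, Plant→a, Plant→b, Plant→c, Plant→d}.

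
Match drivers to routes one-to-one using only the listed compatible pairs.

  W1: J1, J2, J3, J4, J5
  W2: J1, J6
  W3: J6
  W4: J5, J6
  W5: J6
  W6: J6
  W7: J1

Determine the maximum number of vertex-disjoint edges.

Unit-capacity flow: source→left, listed edges, right→sink; max matching = max flow.
Augmenting path W1→J1 (+1); matched 1.
Augmenting path W2→J6 (+1); matched 2.
Augmenting path W4→J5 (+1); matched 3.
Augmenting path W7→J1→W1→J2 (+1); matched 4.
No augmenting path remains; maximum matching = 4.
König certificate: {W1, W4, J1, J6} is a vertex cover of size 4 (every listed pair touches it), so no matching can be larger.

4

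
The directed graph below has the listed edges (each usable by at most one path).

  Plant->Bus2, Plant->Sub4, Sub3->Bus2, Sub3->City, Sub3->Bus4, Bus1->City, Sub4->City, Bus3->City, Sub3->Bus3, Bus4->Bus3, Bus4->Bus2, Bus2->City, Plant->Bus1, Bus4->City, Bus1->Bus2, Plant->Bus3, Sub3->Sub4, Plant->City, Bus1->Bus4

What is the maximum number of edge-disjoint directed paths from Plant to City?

5

Assign every edge capacity 1; by Menger, the answer equals the max flow.
Path Plant→City (+1); total 1.
Path Plant→Bus1→City (+1); total 2.
Path Plant→Bus3→City (+1); total 3.
Path Plant→Sub4→City (+1); total 4.
Path Plant→Bus2→City (+1); total 5.
No residual Plant→City path; max flow = 5.
Certifying cut of size 5: {Plant→Bus1, Plant→Bus2, Plant→Bus3, Plant→City, Plant→Sub4}.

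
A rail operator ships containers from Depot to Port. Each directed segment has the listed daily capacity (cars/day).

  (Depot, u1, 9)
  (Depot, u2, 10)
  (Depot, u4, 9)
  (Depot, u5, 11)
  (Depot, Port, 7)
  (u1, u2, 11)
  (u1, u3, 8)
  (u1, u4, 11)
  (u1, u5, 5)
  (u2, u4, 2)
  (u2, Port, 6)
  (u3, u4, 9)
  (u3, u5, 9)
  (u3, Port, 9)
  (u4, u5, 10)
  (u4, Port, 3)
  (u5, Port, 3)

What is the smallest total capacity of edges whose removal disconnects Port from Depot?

Augment Depot→Port: bottleneck 7, flow now 7.
Augment Depot→u2→Port: bottleneck 6, flow now 13.
Augment Depot→u4→Port: bottleneck 3, flow now 16.
Augment Depot→u5→Port: bottleneck 3, flow now 19.
Augment Depot→u1→u3→Port: bottleneck 8, flow now 27.
No augmenting path remains; maximum flow = 27.
By max-flow min-cut, the minimum cut capacity equals the max flow.
In the residual graph, reachable from Depot: {Depot, u1, u2, u4, u5}.
Min-cut edges: Depot→Port (7), u1→u3 (8), u2→Port (6), u4→Port (3), u5→Port (3); capacity 7 + 8 + 6 + 3 + 3 = 27.

27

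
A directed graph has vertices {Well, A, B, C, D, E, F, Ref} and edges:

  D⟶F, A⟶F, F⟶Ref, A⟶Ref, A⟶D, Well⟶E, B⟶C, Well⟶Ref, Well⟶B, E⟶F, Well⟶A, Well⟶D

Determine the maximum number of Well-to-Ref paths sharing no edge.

3

Assign every edge capacity 1; by Menger, the answer equals the max flow.
Path Well→Ref (+1); total 1.
Path Well→A→Ref (+1); total 2.
Path Well→D→F→Ref (+1); total 3.
No residual Well→Ref path; max flow = 3.
Certifying cut of size 3: {F→Ref, Well→A, Well→Ref}.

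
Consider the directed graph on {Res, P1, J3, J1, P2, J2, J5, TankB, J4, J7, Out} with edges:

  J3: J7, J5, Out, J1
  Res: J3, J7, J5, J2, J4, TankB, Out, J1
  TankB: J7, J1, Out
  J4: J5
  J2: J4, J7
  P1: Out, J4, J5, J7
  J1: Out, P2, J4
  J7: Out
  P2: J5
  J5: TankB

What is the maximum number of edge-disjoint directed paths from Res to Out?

Assign every edge capacity 1; by Menger, the answer equals the max flow.
Path Res→Out (+1); total 1.
Path Res→J3→Out (+1); total 2.
Path Res→J1→Out (+1); total 3.
Path Res→TankB→Out (+1); total 4.
Path Res→J7→Out (+1); total 5.
No residual Res→Out path; max flow = 5.
Certifying cut of size 5: {J1→Out, J7→Out, Res→J3, Res→Out, TankB→Out}.

5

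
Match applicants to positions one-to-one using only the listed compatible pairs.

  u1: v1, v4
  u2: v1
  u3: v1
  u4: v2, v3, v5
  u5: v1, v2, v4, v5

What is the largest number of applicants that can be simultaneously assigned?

4

Unit-capacity flow: source→left, listed edges, right→sink; max matching = max flow.
Augmenting path u1→v1 (+1); matched 1.
Augmenting path u4→v2 (+1); matched 2.
Augmenting path u5→v4 (+1); matched 3.
Augmenting path u2→v1→u1→v4→u5→v5 (+1); matched 4.
No augmenting path remains; maximum matching = 4.
König certificate: {u1, u4, u5, v1} is a vertex cover of size 4 (every listed pair touches it), so no matching can be larger.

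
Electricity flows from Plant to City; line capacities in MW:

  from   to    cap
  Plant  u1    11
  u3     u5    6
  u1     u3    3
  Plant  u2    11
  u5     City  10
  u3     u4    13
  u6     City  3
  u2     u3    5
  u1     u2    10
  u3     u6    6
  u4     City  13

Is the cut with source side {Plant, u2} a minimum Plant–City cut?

Given cut capacity: 11 + 5 = 16.
Augment Plant→u1→u3→u4→City: bottleneck 3, flow now 3.
Augment Plant→u2→u3→u4→City: bottleneck 5, flow now 8.
No augmenting path remains; maximum flow = 8.
In the residual graph, reachable from Plant: {Plant, u1, u2}.
Min-cut edges: u1→u3 (3), u2→u3 (5); capacity 3 + 5 = 8.
Cut capacity 16 exceeds the max flow 8, so it is not minimum.

No — its capacity is 16, but the minimum cut has capacity 8.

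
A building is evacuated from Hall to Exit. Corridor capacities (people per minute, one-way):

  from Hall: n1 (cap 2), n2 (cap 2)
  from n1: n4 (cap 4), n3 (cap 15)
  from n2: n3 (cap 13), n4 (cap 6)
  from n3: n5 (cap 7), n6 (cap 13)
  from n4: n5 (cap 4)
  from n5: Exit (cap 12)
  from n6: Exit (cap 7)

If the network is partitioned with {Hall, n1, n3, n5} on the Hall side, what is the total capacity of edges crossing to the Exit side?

31

Edges leaving {Hall, n1, n3, n5}: Hall→n2 (2), n1→n4 (4), n3→n6 (13), n5→Exit (12).
Cut capacity = 2 + 4 + 13 + 12 = 31.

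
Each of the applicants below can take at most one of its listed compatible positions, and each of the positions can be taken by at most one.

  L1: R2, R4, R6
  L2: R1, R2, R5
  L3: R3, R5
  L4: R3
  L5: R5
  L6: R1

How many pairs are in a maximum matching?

5

Unit-capacity flow: source→left, listed edges, right→sink; max matching = max flow.
Augmenting path L1→R2 (+1); matched 1.
Augmenting path L2→R1 (+1); matched 2.
Augmenting path L3→R3 (+1); matched 3.
Augmenting path L5→R5 (+1); matched 4.
Augmenting path L6→R1→L2→R2→L1→R4 (+1); matched 5.
No augmenting path remains; maximum matching = 5.
König certificate: {L1, L2, L6, R3, R5} is a vertex cover of size 5 (every listed pair touches it), so no matching can be larger.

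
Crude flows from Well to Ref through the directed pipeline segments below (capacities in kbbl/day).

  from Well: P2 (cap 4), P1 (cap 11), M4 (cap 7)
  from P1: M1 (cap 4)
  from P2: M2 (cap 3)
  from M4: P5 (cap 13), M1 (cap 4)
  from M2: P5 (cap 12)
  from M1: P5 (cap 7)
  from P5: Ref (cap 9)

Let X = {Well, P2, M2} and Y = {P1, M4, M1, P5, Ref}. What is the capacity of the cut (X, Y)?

Edges leaving {Well, P2, M2}: Well→P1 (11), Well→M4 (7), M2→P5 (12).
Cut capacity = 11 + 7 + 12 = 30.

30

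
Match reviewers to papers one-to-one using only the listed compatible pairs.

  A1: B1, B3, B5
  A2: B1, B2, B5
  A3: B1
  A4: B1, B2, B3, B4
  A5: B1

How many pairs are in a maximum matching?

4

Unit-capacity flow: source→left, listed edges, right→sink; max matching = max flow.
Augmenting path A1→B1 (+1); matched 1.
Augmenting path A2→B2 (+1); matched 2.
Augmenting path A4→B3 (+1); matched 3.
Augmenting path A3→B1→A1→B5 (+1); matched 4.
No augmenting path remains; maximum matching = 4.
König certificate: {A1, A2, A4, B1} is a vertex cover of size 4 (every listed pair touches it), so no matching can be larger.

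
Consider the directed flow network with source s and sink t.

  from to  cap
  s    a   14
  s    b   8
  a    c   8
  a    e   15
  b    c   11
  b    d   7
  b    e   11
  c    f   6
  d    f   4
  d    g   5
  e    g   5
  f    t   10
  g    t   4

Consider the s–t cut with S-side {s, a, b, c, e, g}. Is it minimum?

Given cut capacity: 7 + 6 + 4 = 17.
Augment s→a→c→f→t: bottleneck 6, flow now 6.
Augment s→a→e→g→t: bottleneck 4, flow now 10.
Augment s→b→d→f→t: bottleneck 4, flow now 14.
No augmenting path remains; maximum flow = 14.
In the residual graph, reachable from s: {s, a, b, c, d, e, g}.
Min-cut edges: c→f (6), d→f (4), g→t (4); capacity 6 + 4 + 4 = 14.
Cut capacity 17 exceeds the max flow 14, so it is not minimum.

No — its capacity is 17, but the minimum cut has capacity 14.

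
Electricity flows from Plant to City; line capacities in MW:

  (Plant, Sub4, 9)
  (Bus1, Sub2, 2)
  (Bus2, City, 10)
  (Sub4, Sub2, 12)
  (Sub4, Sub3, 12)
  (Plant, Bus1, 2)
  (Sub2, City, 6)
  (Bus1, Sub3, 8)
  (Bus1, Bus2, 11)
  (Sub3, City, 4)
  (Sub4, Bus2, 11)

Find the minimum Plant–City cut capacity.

11

Augment Plant→Bus1→Sub2→City: bottleneck 2, flow now 2.
Augment Plant→Sub4→Sub2→City: bottleneck 4, flow now 6.
Augment Plant→Sub4→Sub3→City: bottleneck 4, flow now 10.
Augment Plant→Sub4→Bus2→City: bottleneck 1, flow now 11.
No augmenting path remains; maximum flow = 11.
By max-flow min-cut, the minimum cut capacity equals the max flow.
In the residual graph, reachable from Plant: {Plant}.
Min-cut edges: Plant→Bus1 (2), Plant→Sub4 (9); capacity 2 + 9 = 11.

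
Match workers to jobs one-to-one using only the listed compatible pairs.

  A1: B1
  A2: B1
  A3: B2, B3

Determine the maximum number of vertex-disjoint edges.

2

Unit-capacity flow: source→left, listed edges, right→sink; max matching = max flow.
Augmenting path A1→B1 (+1); matched 1.
Augmenting path A3→B2 (+1); matched 2.
No augmenting path remains; maximum matching = 2.
König certificate: {A3, B1} is a vertex cover of size 2 (every listed pair touches it), so no matching can be larger.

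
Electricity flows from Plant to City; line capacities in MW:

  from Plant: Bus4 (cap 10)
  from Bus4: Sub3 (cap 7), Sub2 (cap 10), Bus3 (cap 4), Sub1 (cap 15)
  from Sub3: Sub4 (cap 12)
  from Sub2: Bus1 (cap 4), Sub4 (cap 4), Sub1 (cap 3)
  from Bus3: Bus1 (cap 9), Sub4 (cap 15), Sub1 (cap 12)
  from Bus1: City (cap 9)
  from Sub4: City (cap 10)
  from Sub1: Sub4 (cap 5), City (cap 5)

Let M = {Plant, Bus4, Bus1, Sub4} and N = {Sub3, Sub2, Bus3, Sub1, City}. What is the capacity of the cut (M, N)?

55

Edges leaving {Plant, Bus4, Bus1, Sub4}: Bus4→Sub3 (7), Bus4→Sub2 (10), Bus4→Bus3 (4), Bus4→Sub1 (15), Bus1→City (9), Sub4→City (10).
Cut capacity = 7 + 10 + 4 + 15 + 9 + 10 = 55.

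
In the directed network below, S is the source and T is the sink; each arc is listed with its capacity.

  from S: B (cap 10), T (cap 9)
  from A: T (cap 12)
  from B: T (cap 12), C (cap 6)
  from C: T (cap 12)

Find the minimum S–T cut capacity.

Augment S→T: bottleneck 9, flow now 9.
Augment S→B→T: bottleneck 10, flow now 19.
No augmenting path remains; maximum flow = 19.
By max-flow min-cut, the minimum cut capacity equals the max flow.
In the residual graph, reachable from S: {S}.
Min-cut edges: S→B (10), S→T (9); capacity 10 + 9 = 19.

19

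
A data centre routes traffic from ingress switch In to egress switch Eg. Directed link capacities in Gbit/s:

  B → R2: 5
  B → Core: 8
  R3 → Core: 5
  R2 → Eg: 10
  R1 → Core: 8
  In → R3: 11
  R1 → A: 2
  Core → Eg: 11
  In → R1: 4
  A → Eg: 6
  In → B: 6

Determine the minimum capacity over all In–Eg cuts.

Augment In→R1→A→Eg: bottleneck 2, flow now 2.
Augment In→R1→Core→Eg: bottleneck 2, flow now 4.
Augment In→B→R2→Eg: bottleneck 5, flow now 9.
Augment In→B→Core→Eg: bottleneck 1, flow now 10.
Augment In→R3→Core→Eg: bottleneck 5, flow now 15.
No augmenting path remains; maximum flow = 15.
By max-flow min-cut, the minimum cut capacity equals the max flow.
In the residual graph, reachable from In: {In, R3}.
Min-cut edges: In→R1 (4), In→B (6), R3→Core (5); capacity 4 + 6 + 5 = 15.

15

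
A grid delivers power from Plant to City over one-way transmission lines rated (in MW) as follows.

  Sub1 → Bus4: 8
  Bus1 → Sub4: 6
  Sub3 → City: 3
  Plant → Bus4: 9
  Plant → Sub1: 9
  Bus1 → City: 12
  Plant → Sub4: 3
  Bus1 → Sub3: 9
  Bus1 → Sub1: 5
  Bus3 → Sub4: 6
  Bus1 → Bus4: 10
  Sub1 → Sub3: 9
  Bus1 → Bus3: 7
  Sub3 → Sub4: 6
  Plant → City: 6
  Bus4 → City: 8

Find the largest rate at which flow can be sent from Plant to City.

Augment Plant→City: bottleneck 6, flow now 6.
Augment Plant→Bus4→City: bottleneck 8, flow now 14.
Augment Plant→Sub1→Sub3→City: bottleneck 3, flow now 17.
No augmenting path remains; maximum flow = 17.
In the residual graph, reachable from Plant: {Plant, Sub1, Sub3, Sub4, Bus4}.
Min-cut edges: Plant→City (6), Sub3→City (3), Bus4→City (8); capacity 6 + 3 + 8 = 17.
This cut is saturated, so no flow can exceed 17.

17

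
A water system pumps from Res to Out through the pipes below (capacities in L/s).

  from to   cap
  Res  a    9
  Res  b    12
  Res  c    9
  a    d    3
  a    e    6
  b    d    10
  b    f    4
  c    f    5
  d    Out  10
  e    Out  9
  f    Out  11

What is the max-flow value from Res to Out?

25

Augment Res→a→d→Out: bottleneck 3, flow now 3.
Augment Res→a→e→Out: bottleneck 6, flow now 9.
Augment Res→b→d→Out: bottleneck 7, flow now 16.
Augment Res→b→f→Out: bottleneck 4, flow now 20.
Augment Res→c→f→Out: bottleneck 5, flow now 25.
No augmenting path remains; maximum flow = 25.
In the residual graph, reachable from Res: {Res, a, b, c, d}.
Min-cut edges: a→e (6), b→f (4), c→f (5), d→Out (10); capacity 6 + 4 + 5 + 10 = 25.
This cut is saturated, so no flow can exceed 25.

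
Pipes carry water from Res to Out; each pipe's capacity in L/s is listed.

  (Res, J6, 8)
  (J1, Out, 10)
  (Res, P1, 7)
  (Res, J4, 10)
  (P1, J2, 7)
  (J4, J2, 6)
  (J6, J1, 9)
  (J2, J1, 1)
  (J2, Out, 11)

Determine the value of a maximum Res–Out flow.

Augment Res→J4→J2→Out: bottleneck 6, flow now 6.
Augment Res→P1→J2→Out: bottleneck 5, flow now 11.
Augment Res→J6→J1→Out: bottleneck 8, flow now 19.
Augment Res→P1→J2→J1→Out: bottleneck 1, flow now 20.
No augmenting path remains; maximum flow = 20.
In the residual graph, reachable from Res: {Res, J4, P1, J2}.
Min-cut edges: Res→J6 (8), J2→J1 (1), J2→Out (11); capacity 8 + 1 + 11 = 20.
This cut is saturated, so no flow can exceed 20.

20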